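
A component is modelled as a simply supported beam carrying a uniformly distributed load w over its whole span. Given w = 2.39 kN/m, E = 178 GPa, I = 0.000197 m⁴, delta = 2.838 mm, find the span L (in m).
Model: a simply supported beam carrying a uniformly distributed load w over its whole span, so delta = (5·w·L^4) / (384·E·I).
Solve for L: L = ((384·delta·E·I) / (5·w))^(1/4).
Convert to SI units:
  w = 2.39 kN/m = 2390 N/m
  E = 178 GPa = 1.78 × 10¹¹ Pa
  delta = 2.838 mm = 0.002838 m
Substitute:
  L = ((384 × 0.002838 × (1.78 × 10¹¹) × 0.000197) / (5 × 2390))^(1/4)
  L = 7.52 m
Final answer: L = 7.52 m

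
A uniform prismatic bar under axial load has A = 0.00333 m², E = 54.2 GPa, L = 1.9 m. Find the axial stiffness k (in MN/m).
Model: a uniform prismatic bar under axial load, so k = (A·E) / L.
Convert to SI units:
  E = 54.2 GPa = 5.42 × 10¹⁰ Pa
Substitute:
  k = (0.00333 × (5.42 × 10¹⁰)) / 1.9
  k = 9.499 × 10⁷ N/m
Convert: k = 9.499 × 10⁷ N/m = 94.99 MN/m
Final answer: k = 94.99 MN/m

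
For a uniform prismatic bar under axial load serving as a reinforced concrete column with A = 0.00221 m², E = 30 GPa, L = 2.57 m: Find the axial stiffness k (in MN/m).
Model: a uniform prismatic bar under axial load, so k = (A·E) / L.
Convert to SI units:
  E = 30 GPa = 3 × 10¹⁰ Pa
Substitute:
  k = (0.00221 × (3 × 10¹⁰)) / 2.57
  k = 2.58 × 10⁷ N/m
Convert: k = 2.58 × 10⁷ N/m = 25.8 MN/m
Final answer: k = 25.8 MN/m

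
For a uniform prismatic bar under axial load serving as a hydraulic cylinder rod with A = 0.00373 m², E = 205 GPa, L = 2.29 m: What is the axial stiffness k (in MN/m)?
Model: a uniform prismatic bar under axial load, so k = (A·E) / L.
Convert to SI units:
  E = 205 GPa = 2.05 × 10¹¹ Pa
Substitute:
  k = (0.00373 × (2.05 × 10¹¹)) / 2.29
  k = 3.339 × 10⁸ N/m
Convert: k = 3.339 × 10⁸ N/m = 333.9 MN/m
Final answer: k = 333.9 MN/m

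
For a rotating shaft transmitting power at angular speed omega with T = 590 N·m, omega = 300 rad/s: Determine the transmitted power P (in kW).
Model: a rotating shaft transmitting power at angular speed omega, so P = T·omega.
Substitute:
  P = 590 × 300
  P = 177000 W
Convert: P = 177000 W = 177 kW
Final answer: P = 177 kW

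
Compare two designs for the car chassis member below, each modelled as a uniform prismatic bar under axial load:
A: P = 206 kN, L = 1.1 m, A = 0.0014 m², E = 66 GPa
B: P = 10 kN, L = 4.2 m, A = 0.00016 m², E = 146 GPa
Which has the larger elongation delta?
Model: a uniform prismatic bar under axial load, so delta = (P·L) / (A·E) (SI units).
  A: delta = (206000 × 1.1) / (0.0014 × (6.6 × 10¹⁰)) = 0.002452 m = 2.452 mm
  B: delta = (10000 × 4.2) / (0.00016 × (1.46 × 10¹¹)) = 0.001798 m = 1.798 mm
2.452 mm > 1.798 mm, so A is larger.
Final answer: A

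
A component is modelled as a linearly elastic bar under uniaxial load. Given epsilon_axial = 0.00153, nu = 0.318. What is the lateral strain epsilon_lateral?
Model: a linearly elastic bar under uniaxial load, so epsilon_lateral = -nu·epsilon_axial.
Substitute:
  epsilon_lateral = -(0.318 × 0.00153)
  epsilon_lateral = -0.0004865
Final answer: epsilon_lateral = -0.0004865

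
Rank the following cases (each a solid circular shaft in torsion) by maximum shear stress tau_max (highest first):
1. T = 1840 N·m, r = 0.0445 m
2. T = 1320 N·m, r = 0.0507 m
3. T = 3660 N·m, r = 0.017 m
Model: a solid circular shaft in torsion, so tau_max = (2·T) / (π·r^3) (SI units).
  Case 1: tau_max = (2 × 1840) / (π × 0.0445^3) = 1.329 × 10⁷ Pa = 13.29 MPa
  Case 2: tau_max = (2 × 1320) / (π × 0.0507^3) = 6.448 × 10⁶ Pa = 6.448 MPa
  Case 3: tau_max = (2 × 3660) / (π × 0.017^3) = 4.743 × 10⁸ Pa = 474.3 MPa
Ordering: 474.3 MPa (case 3) > 13.29 MPa (case 1) > 6.448 MPa (case 2)
Final answer: 3, 1, 2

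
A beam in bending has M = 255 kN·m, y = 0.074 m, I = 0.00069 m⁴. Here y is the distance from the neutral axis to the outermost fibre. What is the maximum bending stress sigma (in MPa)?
Model: a beam in bending, so sigma = (M·y) / I.
Convert to SI units:
  M = 255 kN·m = 255000 N·m
Substitute:
  sigma = (255000 × 0.074) / 0.00069
  sigma = 2.735 × 10⁷ Pa
Convert: sigma = 2.735 × 10⁷ Pa = 27.35 MPa
Final answer: sigma = 27.35 MPa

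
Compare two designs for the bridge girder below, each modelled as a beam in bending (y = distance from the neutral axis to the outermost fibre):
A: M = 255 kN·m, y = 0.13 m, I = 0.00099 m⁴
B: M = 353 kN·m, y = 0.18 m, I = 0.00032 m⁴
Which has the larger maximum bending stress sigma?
Model: a beam in bending (y = distance from the neutral axis to the outermost fibre), so sigma = (M·y) / I (SI units).
  A: sigma = (255000 × 0.13) / 0.00099 = 3.348 × 10⁷ Pa = 33.48 MPa
  B: sigma = (353000 × 0.18) / 0.00032 = 1.986 × 10⁸ Pa = 198.6 MPa
198.6 MPa > 33.48 MPa, so B is larger.
Final answer: B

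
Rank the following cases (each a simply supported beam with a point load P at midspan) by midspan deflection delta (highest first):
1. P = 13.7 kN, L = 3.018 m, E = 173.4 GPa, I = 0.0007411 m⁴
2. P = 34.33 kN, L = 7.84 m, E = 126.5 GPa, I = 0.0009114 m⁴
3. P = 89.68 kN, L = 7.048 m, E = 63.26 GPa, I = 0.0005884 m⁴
Model: a simply supported beam with a point load P at midspan, so delta = (P·L^3) / (48·E·I) (SI units).
  Case 1: delta = (13700 × 3.018^3) / (48 × (1.734 × 10¹¹) × 0.0007411) = 6.105 × 10⁻⁵ m = 0.06105 mm
  Case 2: delta = (34330 × 7.84^3) / (48 × (1.265 × 10¹¹) × 0.0009114) = 0.002989 m = 2.989 mm
  Case 3: delta = (89680 × 7.048^3) / (48 × (6.326 × 10¹⁰) × 0.0005884) = 0.01757 m = 17.57 mm
Ordering: 17.57 mm (case 3) > 2.989 mm (case 2) > 0.06105 mm (case 1)
Final answer: 3, 2, 1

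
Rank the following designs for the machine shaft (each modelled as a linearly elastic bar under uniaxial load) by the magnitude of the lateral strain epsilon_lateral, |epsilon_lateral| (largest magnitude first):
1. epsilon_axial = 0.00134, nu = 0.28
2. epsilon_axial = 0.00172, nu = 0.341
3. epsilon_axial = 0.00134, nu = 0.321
Model: a linearly elastic bar under uniaxial load, so epsilon_lateral = -nu·epsilon_axial (SI units).
  Case 1: epsilon_lateral = -(0.28 × 0.00134) = -0.0003752
  Case 2: epsilon_lateral = -(0.341 × 0.00172) = -0.0005865
  Case 3: epsilon_lateral = -(0.321 × 0.00134) = -0.0004301
Ordering by |epsilon_lateral|: 0.0005865 (case 2) > 0.0004301 (case 3) > 0.0003752 (case 1)
Final answer: 2, 3, 1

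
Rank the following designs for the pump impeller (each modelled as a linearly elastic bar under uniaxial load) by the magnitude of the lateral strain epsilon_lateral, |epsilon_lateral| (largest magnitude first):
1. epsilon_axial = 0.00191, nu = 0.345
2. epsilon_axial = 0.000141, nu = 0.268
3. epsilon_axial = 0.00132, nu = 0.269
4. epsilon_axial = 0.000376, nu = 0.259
Model: a linearly elastic bar under uniaxial load, so epsilon_lateral = -nu·epsilon_axial (SI units).
  Case 1: epsilon_lateral = -(0.345 × 0.00191) = -0.0006589
  Case 2: epsilon_lateral = -(0.268 × 0.000141) = -3.779 × 10⁻⁵
  Case 3: epsilon_lateral = -(0.269 × 0.00132) = -0.0003551
  Case 4: epsilon_lateral = -(0.259 × 0.000376) = -9.738 × 10⁻⁵
Ordering by |epsilon_lateral|: 0.0006589 (case 1) > 0.0003551 (case 3) > 9.738 × 10⁻⁵ (case 4) > 3.779 × 10⁻⁵ (case 2)
Final answer: 1, 3, 4, 2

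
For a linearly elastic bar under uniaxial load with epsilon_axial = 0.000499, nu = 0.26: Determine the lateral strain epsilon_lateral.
Model: a linearly elastic bar under uniaxial load, so epsilon_lateral = -nu·epsilon_axial.
Substitute:
  epsilon_lateral = -(0.26 × 0.000499)
  epsilon_lateral = -0.0001297
Final answer: epsilon_lateral = -0.0001297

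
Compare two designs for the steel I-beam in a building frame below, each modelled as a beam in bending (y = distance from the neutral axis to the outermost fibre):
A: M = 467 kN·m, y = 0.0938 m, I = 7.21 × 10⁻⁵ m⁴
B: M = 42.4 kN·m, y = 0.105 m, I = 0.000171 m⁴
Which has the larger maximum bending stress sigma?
Model: a beam in bending (y = distance from the neutral axis to the outermost fibre), so sigma = (M·y) / I (SI units).
  A: sigma = (467000 × 0.0938) / (7.21 × 10⁻⁵) = 6.076 × 10⁸ Pa = 607.6 MPa
  B: sigma = (42400 × 0.105) / 0.000171 = 2.604 × 10⁷ Pa = 26.04 MPa
607.6 MPa > 26.04 MPa, so A is larger.
Final answer: A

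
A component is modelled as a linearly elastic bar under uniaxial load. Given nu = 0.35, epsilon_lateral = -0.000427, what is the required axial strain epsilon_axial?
Model: a linearly elastic bar under uniaxial load, so epsilon_lateral = -nu·epsilon_axial.
Solve for epsilon_axial: epsilon_axial = -epsilon_lateral / nu.
Substitute:
  epsilon_axial = -(-0.000427) / 0.35
  epsilon_axial = 0.00122
Final answer: epsilon_axial = 0.00122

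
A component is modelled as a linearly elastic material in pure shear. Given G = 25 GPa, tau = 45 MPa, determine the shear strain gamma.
Model: a linearly elastic material in pure shear, so tau = G·gamma.
Solve for gamma: gamma = tau / G.
Convert to SI units:
  G = 25 GPa = 2.5 × 10¹⁰ Pa
  tau = 45 MPa = 4.5 × 10⁷ Pa
Substitute:
  gamma = (4.5 × 10⁷) / (2.5 × 10¹⁰)
  gamma = 0.0018
Final answer: gamma = 0.0018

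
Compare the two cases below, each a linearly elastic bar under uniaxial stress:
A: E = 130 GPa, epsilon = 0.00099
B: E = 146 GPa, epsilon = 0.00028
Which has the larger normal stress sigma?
Model: a linearly elastic bar under uniaxial stress, so sigma = E·epsilon (SI units).
  A: sigma = (1.3 × 10¹¹) × 0.00099 = 1.287 × 10⁸ Pa = 128.7 MPa
  B: sigma = (1.46 × 10¹¹) × 0.00028 = 4.088 × 10⁷ Pa = 40.88 MPa
128.7 MPa > 40.88 MPa, so A is larger.
Final answer: A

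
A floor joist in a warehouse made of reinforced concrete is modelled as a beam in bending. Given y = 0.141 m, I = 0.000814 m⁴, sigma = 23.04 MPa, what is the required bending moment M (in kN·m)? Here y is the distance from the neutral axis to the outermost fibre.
Model: a beam in bending, so sigma = (M·y) / I.
Solve for M: M = (sigma·I) / y.
Convert to SI units:
  sigma = 23.04 MPa = 2.304 × 10⁷ Pa
Substitute:
  M = ((2.304 × 10⁷) × 0.000814) / 0.141
  M = 133000 N·m
Convert: M = 133000 N·m = 133 kN·m
Final answer: M = 133 kN·m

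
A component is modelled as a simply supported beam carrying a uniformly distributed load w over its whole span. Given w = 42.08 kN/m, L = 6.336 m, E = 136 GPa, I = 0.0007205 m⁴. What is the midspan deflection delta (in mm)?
Model: a simply supported beam carrying a uniformly distributed load w over its whole span, so delta = (5·w·L^4) / (384·E·I).
Convert to SI units:
  w = 42.08 kN/m = 42080 N/m
  E = 136 GPa = 1.36 × 10¹¹ Pa
Substitute:
  delta = (5 × 42080 × 6.336^4) / (384 × (1.36 × 10¹¹) × 0.0007205)
  delta = 0.009012 m
Convert: delta = 0.009012 m = 9.012 mm
Final answer: delta = 9.012 mm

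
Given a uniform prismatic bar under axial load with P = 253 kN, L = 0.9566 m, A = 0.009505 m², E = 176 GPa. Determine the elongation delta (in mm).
Model: a uniform prismatic bar under axial load, so delta = (P·L) / (A·E).
Convert to SI units:
  P = 253 kN = 253000 N
  E = 176 GPa = 1.76 × 10¹¹ Pa
Substitute:
  delta = (253000 × 0.9566) / (0.009505 × (1.76 × 10¹¹))
  delta = 0.0001447 m
Convert: delta = 0.0001447 m = 0.1447 mm
Final answer: delta = 0.1447 mm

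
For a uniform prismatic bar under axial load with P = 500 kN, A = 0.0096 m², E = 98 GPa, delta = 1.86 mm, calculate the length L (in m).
Model: a uniform prismatic bar under axial load, so delta = (P·L) / (A·E).
Solve for L: L = (delta·A·E) / P.
Convert to SI units:
  P = 500 kN = 500000 N
  E = 98 GPa = 9.8 × 10¹⁰ Pa
  delta = 1.86 mm = 0.00186 m
Substitute:
  L = (0.00186 × 0.0096 × (9.8 × 10¹⁰)) / 500000
  L = 3.5 m
Final answer: L = 3.5 m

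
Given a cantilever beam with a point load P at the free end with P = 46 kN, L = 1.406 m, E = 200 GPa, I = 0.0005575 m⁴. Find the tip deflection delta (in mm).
Model: a cantilever beam with a point load P at the free end, so delta = (P·L^3) / (3·E·I).
Convert to SI units:
  P = 46 kN = 46000 N
  E = 200 GPa = 2 × 10¹¹ Pa
Substitute:
  delta = (46000 × 1.406^3) / (3 × (2 × 10¹¹) × 0.0005575)
  delta = 0.0003822 m
Convert: delta = 0.0003822 m = 0.3822 mm
Final answer: delta = 0.3822 mm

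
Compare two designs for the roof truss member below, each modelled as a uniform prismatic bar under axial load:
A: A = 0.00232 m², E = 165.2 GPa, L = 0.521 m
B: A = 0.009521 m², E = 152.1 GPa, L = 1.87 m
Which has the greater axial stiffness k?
Model: a uniform prismatic bar under axial load, so k = (A·E) / L (SI units).
  A: k = (0.00232 × (1.652 × 10¹¹)) / 0.521 = 7.356 × 10⁸ N/m = 735.6 MN/m
  B: k = (0.009521 × (1.521 × 10¹¹)) / 1.87 = 7.744 × 10⁸ N/m = 774.4 MN/m
774.4 MN/m > 735.6 MN/m, so B is larger.
Final answer: B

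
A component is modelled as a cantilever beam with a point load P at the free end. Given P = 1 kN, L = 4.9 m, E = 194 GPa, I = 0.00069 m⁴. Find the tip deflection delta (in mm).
Model: a cantilever beam with a point load P at the free end, so delta = (P·L^3) / (3·E·I).
Convert to SI units:
  P = 1 kN = 1000 N
  E = 194 GPa = 1.94 × 10¹¹ Pa
Substitute:
  delta = (1000 × 4.9^3) / (3 × (1.94 × 10¹¹) × 0.00069)
  delta = 0.000293 m
Convert: delta = 0.000293 m = 0.293 mm
Final answer: delta = 0.293 mm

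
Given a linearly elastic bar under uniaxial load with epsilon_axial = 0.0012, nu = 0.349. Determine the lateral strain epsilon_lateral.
Model: a linearly elastic bar under uniaxial load, so epsilon_lateral = -nu·epsilon_axial.
Substitute:
  epsilon_lateral = -(0.349 × 0.0012)
  epsilon_lateral = -0.0004188
Final answer: epsilon_lateral = -0.0004188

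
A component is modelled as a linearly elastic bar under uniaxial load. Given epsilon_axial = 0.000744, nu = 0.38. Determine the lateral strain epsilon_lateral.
Model: a linearly elastic bar under uniaxial load, so epsilon_lateral = -nu·epsilon_axial.
Substitute:
  epsilon_lateral = -(0.38 × 0.000744)
  epsilon_lateral = -0.0002827
Final answer: epsilon_lateral = -0.0002827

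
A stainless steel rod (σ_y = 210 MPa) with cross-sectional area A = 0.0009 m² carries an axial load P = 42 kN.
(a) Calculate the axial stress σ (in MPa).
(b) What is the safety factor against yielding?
(a) Axial stress σ = P/A. Convert P = 42 kN = 42000 N.
  σ = 42000 / 0.0009 = 4.667 × 10⁷ Pa = 46.67 MPa
(b) Safety factor SF = σ_y/σ = 210 / 46.67 = 4.5
Final answer: (a) σ = 46.67 MPa, (b) SF = 4.5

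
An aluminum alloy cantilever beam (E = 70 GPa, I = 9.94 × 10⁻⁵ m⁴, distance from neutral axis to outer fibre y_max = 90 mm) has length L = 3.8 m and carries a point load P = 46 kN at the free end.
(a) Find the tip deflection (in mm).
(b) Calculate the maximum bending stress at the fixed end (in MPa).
(a) Tip deflection of a cantilever with an end point load: δ = P·L^3 / (3·E·I). Convert P = 46 kN = 46000 N, E = 70 GPa = 7 × 10¹⁰ Pa.
  δ = (46000 × 3.8^3) / (3 × (7 × 10¹⁰) × (9.94 × 10⁻⁵)) = 0.1209 m = 120.9 mm
(b) Maximum bending moment at the fixed end: M = P·L = 46000 × 3.8 = 174800 N·m. Convert y_max = 90 mm = 0.09 m.
  σ = M·y_max / I = (174800 × 0.09) / (9.94 × 10⁻⁵) = 1.583 × 10⁸ Pa = 158.3 MPa
Final answer: (a) δ = 120.9 mm, (b) σ = 158.3 MPa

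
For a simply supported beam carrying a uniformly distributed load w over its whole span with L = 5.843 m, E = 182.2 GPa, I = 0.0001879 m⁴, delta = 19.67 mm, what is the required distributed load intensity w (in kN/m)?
Model: a simply supported beam carrying a uniformly distributed load w over its whole span, so delta = (5·w·L^4) / (384·E·I).
Solve for w: w = (384·delta·E·I) / (5·L^4).
Convert to SI units:
  E = 182.2 GPa = 1.822 × 10¹¹ Pa
  delta = 19.67 mm = 0.01967 m
Substitute:
  w = (384 × 0.01967 × (1.822 × 10¹¹) × 0.0001879) / (5 × 5.843^4)
  w = 44370 N/m
Convert: w = 44370 N/m = 44.37 kN/m
Final answer: w = 44.37 kN/m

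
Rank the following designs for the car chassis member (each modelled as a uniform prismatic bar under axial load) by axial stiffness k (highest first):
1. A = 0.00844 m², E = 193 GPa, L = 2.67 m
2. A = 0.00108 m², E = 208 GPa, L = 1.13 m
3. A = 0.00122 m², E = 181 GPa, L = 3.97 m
Model: a uniform prismatic bar under axial load, so k = (A·E) / L (SI units).
  Case 1: k = (0.00844 × (1.93 × 10¹¹)) / 2.67 = 6.101 × 10⁸ N/m = 610.1 MN/m
  Case 2: k = (0.00108 × (2.08 × 10¹¹)) / 1.13 = 1.988 × 10⁸ N/m = 198.8 MN/m
  Case 3: k = (0.00122 × (1.81 × 10¹¹)) / 3.97 = 5.562 × 10⁷ N/m = 55.62 MN/m
Ordering: 610.1 MN/m (case 1) > 198.8 MN/m (case 2) > 55.62 MN/m (case 3)
Final answer: 1, 2, 3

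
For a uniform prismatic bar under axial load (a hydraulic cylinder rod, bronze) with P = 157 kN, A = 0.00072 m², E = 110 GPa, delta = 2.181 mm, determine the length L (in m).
Model: a uniform prismatic bar under axial load, so delta = (P·L) / (A·E).
Solve for L: L = (delta·A·E) / P.
Convert to SI units:
  P = 157 kN = 157000 N
  E = 110 GPa = 1.1 × 10¹¹ Pa
  delta = 2.181 mm = 0.002181 m
Substitute:
  L = (0.002181 × 0.00072 × (1.1 × 10¹¹)) / 157000
  L = 1.1 m
Final answer: L = 1.1 m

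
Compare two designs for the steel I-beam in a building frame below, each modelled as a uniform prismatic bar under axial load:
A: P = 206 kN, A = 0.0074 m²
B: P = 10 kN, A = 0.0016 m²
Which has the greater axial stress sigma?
Model: a uniform prismatic bar under axial load, so sigma = P / A (SI units).
  A: sigma = 206000 / 0.0074 = 2.784 × 10⁷ Pa = 27.84 MPa
  B: sigma = 10000 / 0.0016 = 6.25 × 10⁶ Pa = 6.25 MPa
27.84 MPa > 6.25 MPa, so A is larger.
Final answer: A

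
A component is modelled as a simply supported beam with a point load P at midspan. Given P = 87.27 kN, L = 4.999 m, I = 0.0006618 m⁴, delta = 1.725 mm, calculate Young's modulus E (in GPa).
Model: a simply supported beam with a point load P at midspan, so delta = (P·L^3) / (48·E·I).
Solve for E: E = (P·L^3) / (48·delta·I).
Convert to SI units:
  P = 87.27 kN = 87270 N
  delta = 1.725 mm = 0.001725 m
Substitute:
  E = (87270 × 4.999^3) / (48 × 0.001725 × 0.0006618)
  E = 1.99 × 10¹¹ Pa
Convert: E = 1.99 × 10¹¹ Pa = 199 GPa
Final answer: E = 199 GPa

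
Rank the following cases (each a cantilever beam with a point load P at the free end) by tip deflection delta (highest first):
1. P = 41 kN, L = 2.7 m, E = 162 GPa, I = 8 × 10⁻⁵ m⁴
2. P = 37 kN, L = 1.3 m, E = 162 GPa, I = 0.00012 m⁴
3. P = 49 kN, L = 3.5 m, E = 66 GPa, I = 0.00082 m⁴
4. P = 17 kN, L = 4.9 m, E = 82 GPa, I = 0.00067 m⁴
Model: a cantilever beam with a point load P at the free end, so delta = (P·L^3) / (3·E·I) (SI units).
  Case 1: delta = (41000 × 2.7^3) / (3 × (1.62 × 10¹¹) × (8 × 10⁻⁵)) = 0.02076 m = 20.76 mm
  Case 2: delta = (37000 × 1.3^3) / (3 × (1.62 × 10¹¹) × 0.00012) = 0.001394 m = 1.394 mm
  Case 3: delta = (49000 × 3.5^3) / (3 × (6.6 × 10¹⁰) × 0.00082) = 0.01294 m = 12.94 mm
  Case 4: delta = (17000 × 4.9^3) / (3 × (8.2 × 10¹⁰) × 0.00067) = 0.01213 m = 12.13 mm
Ordering: 20.76 mm (case 1) > 12.94 mm (case 3) > 12.13 mm (case 4) > 1.394 mm (case 2)
Final answer: 1, 3, 4, 2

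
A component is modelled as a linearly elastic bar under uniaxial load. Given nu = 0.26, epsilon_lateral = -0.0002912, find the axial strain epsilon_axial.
Model: a linearly elastic bar under uniaxial load, so epsilon_lateral = -nu·epsilon_axial.
Solve for epsilon_axial: epsilon_axial = -epsilon_lateral / nu.
Substitute:
  epsilon_axial = -(-0.0002912) / 0.26
  epsilon_axial = 0.00112
Final answer: epsilon_axial = 0.00112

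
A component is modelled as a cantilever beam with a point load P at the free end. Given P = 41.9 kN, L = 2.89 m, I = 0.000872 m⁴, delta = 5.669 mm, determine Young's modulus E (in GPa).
Model: a cantilever beam with a point load P at the free end, so delta = (P·L^3) / (3·E·I).
Solve for E: E = (P·L^3) / (3·delta·I).
Convert to SI units:
  P = 41.9 kN = 41900 N
  delta = 5.669 mm = 0.005669 m
Substitute:
  E = (41900 × 2.89^3) / (3 × 0.005669 × 0.000872)
  E = 6.82 × 10¹⁰ Pa
Convert: E = 6.82 × 10¹⁰ Pa = 68.2 GPa
Final answer: E = 68.2 GPa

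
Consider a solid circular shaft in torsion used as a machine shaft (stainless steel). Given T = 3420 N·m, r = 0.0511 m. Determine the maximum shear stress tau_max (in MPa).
Model: a solid circular shaft in torsion, so tau_max = (2·T) / (π·r^3).
Substitute:
  tau_max = (2 × 3420) / (π × 0.0511^3)
  tau_max = 1.632 × 10⁷ Pa
Convert: tau_max = 1.632 × 10⁷ Pa = 16.32 MPa
Final answer: tau_max = 16.32 MPa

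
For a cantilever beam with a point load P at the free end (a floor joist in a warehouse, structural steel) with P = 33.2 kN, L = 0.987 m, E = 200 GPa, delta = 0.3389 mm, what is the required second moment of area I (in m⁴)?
Model: a cantilever beam with a point load P at the free end, so delta = (P·L^3) / (3·E·I).
Solve for I: I = (P·L^3) / (3·delta·E).
Convert to SI units:
  P = 33.2 kN = 33200 N
  E = 200 GPa = 2 × 10¹¹ Pa
  delta = 0.3389 mm = 0.0003389 m
Substitute:
  I = (33200 × 0.987^3) / (3 × 0.0003389 × (2 × 10¹¹))
  I = 0.000157 m⁴
Final answer: I = 0.000157 m⁴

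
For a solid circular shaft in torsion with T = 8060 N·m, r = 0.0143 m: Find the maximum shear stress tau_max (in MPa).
Model: a solid circular shaft in torsion, so tau_max = (2·T) / (π·r^3).
Substitute:
  tau_max = (2 × 8060) / (π × 0.0143^3)
  tau_max = 1.755 × 10⁹ Pa
Convert: tau_max = 1.755 × 10⁹ Pa = 1755 MPa
Final answer: tau_max = 1755 MPa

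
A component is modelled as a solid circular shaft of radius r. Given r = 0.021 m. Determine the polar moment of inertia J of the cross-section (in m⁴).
Model: a solid circular shaft of radius r, so J = (π·r^4) / 2.
Substitute:
  J = (π × 0.021^4) / 2
  J = 3.055 × 10⁻⁷ m⁴
Final answer: J = 3.055 × 10⁻⁷ m⁴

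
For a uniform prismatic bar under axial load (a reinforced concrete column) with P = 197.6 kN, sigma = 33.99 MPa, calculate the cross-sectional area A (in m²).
Model: a uniform prismatic bar under axial load, so sigma = P / A.
Solve for A: A = P / sigma.
Convert to SI units:
  P = 197.6 kN = 197600 N
  sigma = 33.99 MPa = 3.399 × 10⁷ Pa
Substitute:
  A = 197600 / (3.399 × 10⁷)
  A = 0.005813 m²
Final answer: A = 0.005813 m²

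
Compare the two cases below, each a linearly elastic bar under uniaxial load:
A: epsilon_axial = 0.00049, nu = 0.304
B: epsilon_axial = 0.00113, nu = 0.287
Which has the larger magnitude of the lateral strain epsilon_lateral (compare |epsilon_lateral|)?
Model: a linearly elastic bar under uniaxial load, so epsilon_lateral = -nu·epsilon_axial (SI units).
  A: epsilon_lateral = -(0.304 × 0.00049) = -0.000149
  B: epsilon_lateral = -(0.287 × 0.00113) = -0.0003243
|epsilon_lateral|: A = 0.000149, B = 0.0003243, so B is larger in magnitude.
Final answer: B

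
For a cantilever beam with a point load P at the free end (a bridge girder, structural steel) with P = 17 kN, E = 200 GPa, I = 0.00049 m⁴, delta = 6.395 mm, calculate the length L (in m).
Model: a cantilever beam with a point load P at the free end, so delta = (P·L^3) / (3·E·I).
Solve for L: L = ((3·delta·E·I) / P)^(1/3).
Convert to SI units:
  P = 17 kN = 17000 N
  E = 200 GPa = 2 × 10¹¹ Pa
  delta = 6.395 mm = 0.006395 m
Substitute:
  L = ((3 × 0.006395 × (2 × 10¹¹) × 0.00049) / 17000)^(1/3)
  L = 4.8 m
Final answer: L = 4.8 m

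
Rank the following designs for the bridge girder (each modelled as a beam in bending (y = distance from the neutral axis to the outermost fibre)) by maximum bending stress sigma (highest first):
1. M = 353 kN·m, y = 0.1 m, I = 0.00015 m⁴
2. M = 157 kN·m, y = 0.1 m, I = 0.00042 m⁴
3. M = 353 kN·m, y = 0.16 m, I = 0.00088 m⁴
Model: a beam in bending (y = distance from the neutral axis to the outermost fibre), so sigma = (M·y) / I (SI units).
  Case 1: sigma = (353000 × 0.1) / 0.00015 = 2.353 × 10⁸ Pa = 235.3 MPa
  Case 2: sigma = (157000 × 0.1) / 0.00042 = 3.738 × 10⁷ Pa = 37.38 MPa
  Case 3: sigma = (353000 × 0.16) / 0.00088 = 6.418 × 10⁷ Pa = 64.18 MPa
Ordering: 235.3 MPa (case 1) > 64.18 MPa (case 3) > 37.38 MPa (case 2)
Final answer: 1, 3, 2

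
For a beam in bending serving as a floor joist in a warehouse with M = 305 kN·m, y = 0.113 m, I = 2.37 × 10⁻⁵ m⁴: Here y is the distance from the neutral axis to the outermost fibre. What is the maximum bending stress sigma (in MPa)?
Model: a beam in bending, so sigma = (M·y) / I.
Convert to SI units:
  M = 305 kN·m = 305000 N·m
Substitute:
  sigma = (305000 × 0.113) / (2.37 × 10⁻⁵)
  sigma = 1.454 × 10⁹ Pa
Convert: sigma = 1.454 × 10⁹ Pa = 1454 MPa
Final answer: sigma = 1454 MPa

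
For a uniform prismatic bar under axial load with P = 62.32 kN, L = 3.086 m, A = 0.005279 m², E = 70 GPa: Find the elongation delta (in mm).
Model: a uniform prismatic bar under axial load, so delta = (P·L) / (A·E).
Convert to SI units:
  P = 62.32 kN = 62320 N
  E = 70 GPa = 7 × 10¹⁰ Pa
Substitute:
  delta = (62320 × 3.086) / (0.005279 × (7 × 10¹⁰))
  delta = 0.0005204 m
Convert: delta = 0.0005204 m = 0.5204 mm
Final answer: delta = 0.5204 mm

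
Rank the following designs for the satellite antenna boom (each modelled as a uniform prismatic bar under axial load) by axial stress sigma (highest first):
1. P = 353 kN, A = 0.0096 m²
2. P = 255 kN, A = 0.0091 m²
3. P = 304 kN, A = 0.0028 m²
Model: a uniform prismatic bar under axial load, so sigma = P / A (SI units).
  Case 1: sigma = 353000 / 0.0096 = 3.677 × 10⁷ Pa = 36.77 MPa
  Case 2: sigma = 255000 / 0.0091 = 2.802 × 10⁷ Pa = 28.02 MPa
  Case 3: sigma = 304000 / 0.0028 = 1.086 × 10⁸ Pa = 108.6 MPa
Ordering: 108.6 MPa (case 3) > 36.77 MPa (case 1) > 28.02 MPa (case 2)
Final answer: 3, 1, 2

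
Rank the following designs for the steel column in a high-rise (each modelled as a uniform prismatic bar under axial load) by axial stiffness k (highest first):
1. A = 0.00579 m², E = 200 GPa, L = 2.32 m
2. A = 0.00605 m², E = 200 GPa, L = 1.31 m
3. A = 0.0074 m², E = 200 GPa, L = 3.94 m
Model: a uniform prismatic bar under axial load, so k = (A·E) / L (SI units).
  Case 1: k = (0.00579 × (2 × 10¹¹)) / 2.32 = 4.991 × 10⁸ N/m = 499.1 MN/m
  Case 2: k = (0.00605 × (2 × 10¹¹)) / 1.31 = 9.237 × 10⁸ N/m = 923.7 MN/m
  Case 3: k = (0.0074 × (2 × 10¹¹)) / 3.94 = 3.756 × 10⁸ N/m = 375.6 MN/m
Ordering: 923.7 MN/m (case 2) > 499.1 MN/m (case 1) > 375.6 MN/m (case 3)
Final answer: 2, 1, 3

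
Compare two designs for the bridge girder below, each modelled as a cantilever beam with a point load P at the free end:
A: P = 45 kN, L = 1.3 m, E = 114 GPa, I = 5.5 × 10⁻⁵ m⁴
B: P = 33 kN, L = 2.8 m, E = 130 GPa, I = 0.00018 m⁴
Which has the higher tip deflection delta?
Model: a cantilever beam with a point load P at the free end, so delta = (P·L^3) / (3·E·I) (SI units).
  A: delta = (45000 × 1.3^3) / (3 × (1.14 × 10¹¹) × (5.5 × 10⁻⁵)) = 0.005256 m = 5.256 mm
  B: delta = (33000 × 2.8^3) / (3 × (1.3 × 10¹¹) × 0.00018) = 0.01032 m = 10.32 mm
10.32 mm > 5.256 mm, so B is larger.
Final answer: B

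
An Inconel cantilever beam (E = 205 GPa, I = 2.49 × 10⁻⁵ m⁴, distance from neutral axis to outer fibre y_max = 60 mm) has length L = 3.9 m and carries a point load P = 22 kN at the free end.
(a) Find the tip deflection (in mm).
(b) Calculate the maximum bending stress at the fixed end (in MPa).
(a) Tip deflection of a cantilever with an end point load: δ = P·L^3 / (3·E·I). Convert P = 22 kN = 22000 N, E = 205 GPa = 2.05 × 10¹¹ Pa.
  δ = (22000 × 3.9^3) / (3 × (2.05 × 10¹¹) × (2.49 × 10⁻⁵)) = 0.08522 m = 85.22 mm
(b) Maximum bending moment at the fixed end: M = P·L = 22000 × 3.9 = 85800 N·m. Convert y_max = 60 mm = 0.06 m.
  σ = M·y_max / I = (85800 × 0.06) / (2.49 × 10⁻⁵) = 2.067 × 10⁸ Pa = 206.7 MPa
Final answer: (a) δ = 85.22 mm, (b) σ = 206.7 MPa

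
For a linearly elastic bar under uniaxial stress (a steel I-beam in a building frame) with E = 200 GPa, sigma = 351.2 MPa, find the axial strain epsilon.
Model: a linearly elastic bar under uniaxial stress, so sigma = E·epsilon.
Solve for epsilon: epsilon = sigma / E.
Convert to SI units:
  E = 200 GPa = 2 × 10¹¹ Pa
  sigma = 351.2 MPa = 3.512 × 10⁸ Pa
Substitute:
  epsilon = (3.512 × 10⁸) / (2 × 10¹¹)
  epsilon = 0.001756
Final answer: epsilon = 0.001756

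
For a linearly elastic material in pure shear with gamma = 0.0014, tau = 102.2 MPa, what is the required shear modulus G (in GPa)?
Model: a linearly elastic material in pure shear, so tau = G·gamma.
Solve for G: G = tau / gamma.
Convert to SI units:
  tau = 102.2 MPa = 1.022 × 10⁸ Pa
Substitute:
  G = (1.022 × 10⁸) / 0.0014
  G = 7.3 × 10¹⁰ Pa
Convert: G = 7.3 × 10¹⁰ Pa = 73 GPa
Final answer: G = 73 GPa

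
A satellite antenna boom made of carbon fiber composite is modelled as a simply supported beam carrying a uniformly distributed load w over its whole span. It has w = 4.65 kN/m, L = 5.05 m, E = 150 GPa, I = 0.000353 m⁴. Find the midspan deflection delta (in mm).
Model: a simply supported beam carrying a uniformly distributed load w over its whole span, so delta = (5·w·L^4) / (384·E·I).
Convert to SI units:
  w = 4.65 kN/m = 4650 N/m
  E = 150 GPa = 1.5 × 10¹¹ Pa
Substitute:
  delta = (5 × 4650 × 5.05^4) / (384 × (1.5 × 10¹¹) × 0.000353)
  delta = 0.0007437 m
Convert: delta = 0.0007437 m = 0.7437 mm
Final answer: delta = 0.7437 mm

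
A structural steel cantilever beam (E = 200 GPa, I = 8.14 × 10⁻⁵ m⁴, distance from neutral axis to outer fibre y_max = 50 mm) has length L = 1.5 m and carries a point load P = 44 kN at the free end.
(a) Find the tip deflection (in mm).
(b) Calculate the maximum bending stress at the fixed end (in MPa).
(a) Tip deflection of a cantilever with an end point load: δ = P·L^3 / (3·E·I). Convert P = 44 kN = 44000 N, E = 200 GPa = 2 × 10¹¹ Pa.
  δ = (44000 × 1.5^3) / (3 × (2 × 10¹¹) × (8.14 × 10⁻⁵)) = 0.003041 m = 3.041 mm
(b) Maximum bending moment at the fixed end: M = P·L = 44000 × 1.5 = 66000 N·m. Convert y_max = 50 mm = 0.05 m.
  σ = M·y_max / I = (66000 × 0.05) / (8.14 × 10⁻⁵) = 4.054 × 10⁷ Pa = 40.54 MPa
Final answer: (a) δ = 3.041 mm, (b) σ = 40.54 MPa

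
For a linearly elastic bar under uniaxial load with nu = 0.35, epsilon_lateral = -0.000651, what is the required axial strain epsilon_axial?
Model: a linearly elastic bar under uniaxial load, so epsilon_lateral = -nu·epsilon_axial.
Solve for epsilon_axial: epsilon_axial = -epsilon_lateral / nu.
Substitute:
  epsilon_axial = -(-0.000651) / 0.35
  epsilon_axial = 0.00186
Final answer: epsilon_axial = 0.00186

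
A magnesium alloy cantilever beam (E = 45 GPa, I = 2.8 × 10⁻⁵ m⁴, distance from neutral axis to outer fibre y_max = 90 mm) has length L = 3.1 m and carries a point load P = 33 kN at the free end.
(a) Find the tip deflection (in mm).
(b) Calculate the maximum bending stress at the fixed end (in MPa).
(a) Tip deflection of a cantilever with an end point load: δ = P·L^3 / (3·E·I). Convert P = 33 kN = 33000 N, E = 45 GPa = 4.5 × 10¹⁰ Pa.
  δ = (33000 × 3.1^3) / (3 × (4.5 × 10¹⁰) × (2.8 × 10⁻⁵)) = 0.2601 m = 260.1 mm
(b) Maximum bending moment at the fixed end: M = P·L = 33000 × 3.1 = 102300 N·m. Convert y_max = 90 mm = 0.09 m.
  σ = M·y_max / I = (102300 × 0.09) / (2.8 × 10⁻⁵) = 3.288 × 10⁸ Pa = 328.8 MPa
Final answer: (a) δ = 260.1 mm, (b) σ = 328.8 MPa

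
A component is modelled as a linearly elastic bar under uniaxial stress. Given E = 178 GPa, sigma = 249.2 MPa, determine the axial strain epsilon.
Model: a linearly elastic bar under uniaxial stress, so sigma = E·epsilon.
Solve for epsilon: epsilon = sigma / E.
Convert to SI units:
  E = 178 GPa = 1.78 × 10¹¹ Pa
  sigma = 249.2 MPa = 2.492 × 10⁸ Pa
Substitute:
  epsilon = (2.492 × 10⁸) / (1.78 × 10¹¹)
  epsilon = 0.0014
Final answer: epsilon = 0.0014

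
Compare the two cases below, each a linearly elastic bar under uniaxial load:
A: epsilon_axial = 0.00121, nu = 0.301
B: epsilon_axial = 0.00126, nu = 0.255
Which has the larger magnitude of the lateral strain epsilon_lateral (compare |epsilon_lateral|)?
Model: a linearly elastic bar under uniaxial load, so epsilon_lateral = -nu·epsilon_axial (SI units).
  A: epsilon_lateral = -(0.301 × 0.00121) = -0.0003642
  B: epsilon_lateral = -(0.255 × 0.00126) = -0.0003213
|epsilon_lateral|: A = 0.0003642, B = 0.0003213, so A is larger in magnitude.
Final answer: A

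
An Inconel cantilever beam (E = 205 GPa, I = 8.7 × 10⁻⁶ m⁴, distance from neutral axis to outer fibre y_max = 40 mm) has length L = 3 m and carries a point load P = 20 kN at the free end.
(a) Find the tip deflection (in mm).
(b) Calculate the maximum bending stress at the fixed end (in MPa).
(a) Tip deflection of a cantilever with an end point load: δ = P·L^3 / (3·E·I). Convert P = 20 kN = 20000 N, E = 205 GPa = 2.05 × 10¹¹ Pa.
  δ = (20000 × 3^3) / (3 × (2.05 × 10¹¹) × (8.7 × 10⁻⁶)) = 0.1009 m = 100.9 mm
(b) Maximum bending moment at the fixed end: M = P·L = 20000 × 3 = 60000 N·m. Convert y_max = 40 mm = 0.04 m.
  σ = M·y_max / I = (60000 × 0.04) / (8.7 × 10⁻⁶) = 2.759 × 10⁸ Pa = 275.9 MPa
Final answer: (a) δ = 100.9 mm, (b) σ = 275.9 MPa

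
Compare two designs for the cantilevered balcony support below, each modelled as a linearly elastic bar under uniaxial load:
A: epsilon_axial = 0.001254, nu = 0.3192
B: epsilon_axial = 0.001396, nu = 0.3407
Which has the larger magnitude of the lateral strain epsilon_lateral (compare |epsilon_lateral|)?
Model: a linearly elastic bar under uniaxial load, so epsilon_lateral = -nu·epsilon_axial (SI units).
  A: epsilon_lateral = -(0.3192 × 0.001254) = -0.0004003
  B: epsilon_lateral = -(0.3407 × 0.001396) = -0.0004756
|epsilon_lateral|: A = 0.0004003, B = 0.0004756, so B is larger in magnitude.
Final answer: B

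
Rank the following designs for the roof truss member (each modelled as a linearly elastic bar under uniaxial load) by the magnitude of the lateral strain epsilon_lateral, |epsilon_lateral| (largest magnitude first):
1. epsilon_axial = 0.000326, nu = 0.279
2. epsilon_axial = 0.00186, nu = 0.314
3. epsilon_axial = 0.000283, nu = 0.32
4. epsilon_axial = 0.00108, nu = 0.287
Model: a linearly elastic bar under uniaxial load, so epsilon_lateral = -nu·epsilon_axial (SI units).
  Case 1: epsilon_lateral = -(0.279 × 0.000326) = -9.095 × 10⁻⁵
  Case 2: epsilon_lateral = -(0.314 × 0.00186) = -0.000584
  Case 3: epsilon_lateral = -(0.32 × 0.000283) = -9.056 × 10⁻⁵
  Case 4: epsilon_lateral = -(0.287 × 0.00108) = -0.00031
Ordering by |epsilon_lateral|: 0.000584 (case 2) > 0.00031 (case 4) > 9.095 × 10⁻⁵ (case 1) > 9.056 × 10⁻⁵ (case 3)
Final answer: 2, 4, 1, 3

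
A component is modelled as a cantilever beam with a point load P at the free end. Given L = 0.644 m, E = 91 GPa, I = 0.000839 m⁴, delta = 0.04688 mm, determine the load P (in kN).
Model: a cantilever beam with a point load P at the free end, so delta = (P·L^3) / (3·E·I).
Solve for P: P = (3·delta·E·I) / L^3.
Convert to SI units:
  E = 91 GPa = 9.1 × 10¹⁰ Pa
  delta = 0.04688 mm = 4.688 × 10⁻⁵ m
Substitute:
  P = (3 × (4.688 × 10⁻⁵) × (9.1 × 10¹⁰) × 0.000839) / 0.644^3
  P = 40200 N
Convert: P = 40200 N = 40.2 kN
Final answer: P = 40.2 kN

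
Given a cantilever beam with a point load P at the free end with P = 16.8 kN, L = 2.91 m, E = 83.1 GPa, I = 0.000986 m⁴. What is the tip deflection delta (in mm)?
Model: a cantilever beam with a point load P at the free end, so delta = (P·L^3) / (3·E·I).
Convert to SI units:
  P = 16.8 kN = 16800 N
  E = 83.1 GPa = 8.31 × 10¹⁰ Pa
Substitute:
  delta = (16800 × 2.91^3) / (3 × (8.31 × 10¹⁰) × 0.000986)
  delta = 0.001684 m
Convert: delta = 0.001684 m = 1.684 mm
Final answer: delta = 1.684 mm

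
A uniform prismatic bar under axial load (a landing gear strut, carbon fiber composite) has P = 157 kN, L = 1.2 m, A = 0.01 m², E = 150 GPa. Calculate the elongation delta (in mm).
Model: a uniform prismatic bar under axial load, so delta = (P·L) / (A·E).
Convert to SI units:
  P = 157 kN = 157000 N
  E = 150 GPa = 1.5 × 10¹¹ Pa
Substitute:
  delta = (157000 × 1.2) / (0.01 × (1.5 × 10¹¹))
  delta = 0.0001256 m
Convert: delta = 0.0001256 m = 0.1256 mm
Final answer: delta = 0.1256 mm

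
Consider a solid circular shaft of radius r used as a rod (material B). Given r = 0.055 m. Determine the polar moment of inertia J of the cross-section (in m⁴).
Model: a solid circular shaft of radius r, so J = (π·r^4) / 2.
Substitute:
  J = (π × 0.055^4) / 2
  J = 1.437 × 10⁻⁵ m⁴
Final answer: J = 1.437 × 10⁻⁵ m⁴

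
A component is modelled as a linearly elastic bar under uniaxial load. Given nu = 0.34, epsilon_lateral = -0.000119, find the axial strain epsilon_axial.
Model: a linearly elastic bar under uniaxial load, so epsilon_lateral = -nu·epsilon_axial.
Solve for epsilon_axial: epsilon_axial = -epsilon_lateral / nu.
Substitute:
  epsilon_axial = -(-0.000119) / 0.34
  epsilon_axial = 0.00035
Final answer: epsilon_axial = 0.00035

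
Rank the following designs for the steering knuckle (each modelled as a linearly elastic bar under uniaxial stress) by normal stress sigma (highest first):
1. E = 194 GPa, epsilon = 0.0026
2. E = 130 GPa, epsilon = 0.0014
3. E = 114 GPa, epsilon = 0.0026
Model: a linearly elastic bar under uniaxial stress, so sigma = E·epsilon (SI units).
  Case 1: sigma = (1.94 × 10¹¹) × 0.0026 = 5.044 × 10⁸ Pa = 504.4 MPa
  Case 2: sigma = (1.3 × 10¹¹) × 0.0014 = 1.82 × 10⁸ Pa = 182 MPa
  Case 3: sigma = (1.14 × 10¹¹) × 0.0026 = 2.964 × 10⁸ Pa = 296.4 MPa
Ordering: 504.4 MPa (case 1) > 296.4 MPa (case 3) > 182 MPa (case 2)
Final answer: 1, 3, 2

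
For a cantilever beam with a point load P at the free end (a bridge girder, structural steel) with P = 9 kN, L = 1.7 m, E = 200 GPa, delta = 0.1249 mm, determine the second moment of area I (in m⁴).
Model: a cantilever beam with a point load P at the free end, so delta = (P·L^3) / (3·E·I).
Solve for I: I = (P·L^3) / (3·delta·E).
Convert to SI units:
  P = 9 kN = 9000 N
  E = 200 GPa = 2 × 10¹¹ Pa
  delta = 0.1249 mm = 0.0001249 m
Substitute:
  I = (9000 × 1.7^3) / (3 × 0.0001249 × (2 × 10¹¹))
  I = 0.00059 m⁴
Final answer: I = 0.00059 m⁴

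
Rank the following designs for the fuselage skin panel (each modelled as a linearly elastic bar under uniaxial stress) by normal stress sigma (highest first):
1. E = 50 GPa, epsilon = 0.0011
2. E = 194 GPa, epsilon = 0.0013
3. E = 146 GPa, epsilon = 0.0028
Model: a linearly elastic bar under uniaxial stress, so sigma = E·epsilon (SI units).
  Case 1: sigma = (5 × 10¹⁰) × 0.0011 = 5.5 × 10⁷ Pa = 55 MPa
  Case 2: sigma = (1.94 × 10¹¹) × 0.0013 = 2.522 × 10⁸ Pa = 252.2 MPa
  Case 3: sigma = (1.46 × 10¹¹) × 0.0028 = 4.088 × 10⁸ Pa = 408.8 MPa
Ordering: 408.8 MPa (case 3) > 252.2 MPa (case 2) > 55 MPa (case 1)
Final answer: 3, 2, 1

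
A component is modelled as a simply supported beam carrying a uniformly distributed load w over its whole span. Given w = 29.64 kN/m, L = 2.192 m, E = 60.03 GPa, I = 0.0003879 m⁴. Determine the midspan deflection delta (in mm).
Model: a simply supported beam carrying a uniformly distributed load w over its whole span, so delta = (5·w·L^4) / (384·E·I).
Convert to SI units:
  w = 29.64 kN/m = 29640 N/m
  E = 60.03 GPa = 6.003 × 10¹⁰ Pa
Substitute:
  delta = (5 × 29640 × 2.192^4) / (384 × (6.003 × 10¹⁰) × 0.0003879)
  delta = 0.0003826 m
Convert: delta = 0.0003826 m = 0.3826 mm
Final answer: delta = 0.3826 mm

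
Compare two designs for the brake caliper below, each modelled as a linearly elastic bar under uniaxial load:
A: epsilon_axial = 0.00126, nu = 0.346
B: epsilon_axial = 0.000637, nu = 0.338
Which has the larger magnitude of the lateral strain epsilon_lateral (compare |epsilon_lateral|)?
Model: a linearly elastic bar under uniaxial load, so epsilon_lateral = -nu·epsilon_axial (SI units).
  A: epsilon_lateral = -(0.346 × 0.00126) = -0.000436
  B: epsilon_lateral = -(0.338 × 0.000637) = -0.0002153
|epsilon_lateral|: A = 0.000436, B = 0.0002153, so A is larger in magnitude.
Final answer: A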